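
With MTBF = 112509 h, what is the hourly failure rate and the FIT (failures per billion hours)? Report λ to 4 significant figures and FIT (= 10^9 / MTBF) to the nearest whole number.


Formula: λ = 1 / MTBF; FIT = λ × 1e9 = 1e9 / MTBF
λ = 1 / 112509 ≈ 8.888e-06 failures/hour
FIT = 1e9 / 112509 ≈ 8888 failures per 1e9 hours (nearest whole number)

λ = 8.888e-06 /h, FIT = 8888


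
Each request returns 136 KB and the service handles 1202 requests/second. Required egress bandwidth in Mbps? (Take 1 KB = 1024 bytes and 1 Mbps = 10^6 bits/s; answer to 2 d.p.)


Formula: Mbps = payload_bytes * RPS * 8 / 1e6
Payload per request = 136 KB = 136 * 1024 = 139264 bytes
Total bytes/sec = 139264 * 1202 = 167395328
Total bits/sec = 167395328 * 8 = 1339162624
Mbps = 1339162624 / 1e6 = 1339.16

1339.16 Mbps


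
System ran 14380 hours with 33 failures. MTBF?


Formula: MTBF = Total operating time / Number of failures
MTBF = 14380 / 33
MTBF = 435.76 hours

435.76 hours


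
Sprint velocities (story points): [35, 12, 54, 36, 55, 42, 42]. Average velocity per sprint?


Formula: Avg velocity = Total points / Number of sprints
Points: [35, 12, 54, 36, 55, 42, 42]
Sum = 35 + 12 + 54 + 36 + 55 + 42 + 42 = 276
Avg velocity = 276 / 7 = 39.43 points/sprint

39.43 points/sprint


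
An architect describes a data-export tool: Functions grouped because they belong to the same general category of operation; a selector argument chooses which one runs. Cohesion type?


Reasoning: Grouped by category of activity, not by data or sequence
Type: Logical cohesion

Logical cohesion


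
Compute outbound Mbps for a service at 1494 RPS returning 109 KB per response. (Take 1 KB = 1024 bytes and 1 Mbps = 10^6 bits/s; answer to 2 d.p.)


Formula: Mbps = payload_bytes * RPS * 8 / 1e6
Payload per request = 109 KB = 109 * 1024 = 111616 bytes
Total bytes/sec = 111616 * 1494 = 166754304
Total bits/sec = 166754304 * 8 = 1334034432
Mbps = 1334034432 / 1e6 = 1334.03

1334.03 Mbps


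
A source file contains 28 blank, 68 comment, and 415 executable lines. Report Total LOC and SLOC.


Total LOC = blank + comment + code
Total LOC = 28 + 68 + 415 = 511
SLOC (source only) = code = 415

Total LOC: 511, SLOC: 415


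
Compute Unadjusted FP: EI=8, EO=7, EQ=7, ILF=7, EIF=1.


UFP = EI*4 + EO*5 + EQ*4 + ILF*10 + EIF*7
UFP = 8*4 + 7*5 + 7*4 + 7*10 + 1*7
UFP = 32 + 35 + 28 + 70 + 7
UFP = 172

172


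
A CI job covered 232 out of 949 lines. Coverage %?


Coverage = covered / total * 100
Coverage = 232 / 949 * 100
Coverage = 24.45%

24.45%


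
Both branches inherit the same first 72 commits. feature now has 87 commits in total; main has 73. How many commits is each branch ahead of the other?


Common ancestor: commit #72
feature commits after divergence: 87 - 72 = 15
main commits after divergence: 73 - 72 = 1
feature is 15 commits ahead of main
main is 1 commits ahead of feature

feature ahead: 15, main ahead: 1


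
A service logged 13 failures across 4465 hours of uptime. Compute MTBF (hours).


Formula: MTBF = Total operating time / Number of failures
MTBF = 4465 / 13
MTBF = 343.46 hours

343.46 hours


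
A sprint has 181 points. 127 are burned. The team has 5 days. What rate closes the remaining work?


Formula: Required rate = Remaining points / Days left
Remaining = 181 - 127 = 54 points
Required rate = 54 / 5 = 10.8 points/day

10.8 points/day


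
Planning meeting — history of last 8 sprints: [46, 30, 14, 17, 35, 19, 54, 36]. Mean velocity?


Formula: Avg velocity = Total points / Number of sprints
Points: [46, 30, 14, 17, 35, 19, 54, 36]
Sum = 46 + 30 + 14 + 17 + 35 + 19 + 54 + 36 = 251
Avg velocity = 251 / 8 = 31.38 points/sprint

31.38 points/sprint


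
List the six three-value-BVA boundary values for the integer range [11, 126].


Range: [11, 126]
Boundaries: just below min, min, min+1, max-1, max, just above max
Values: [10, 11, 12, 125, 126, 127]

[10, 11, 12, 125, 126, 127]


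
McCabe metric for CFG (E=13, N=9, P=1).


Formula: V(G) = E - N + 2P
V(G) = 13 - 9 + 2*1
V(G) = 4 + 2
V(G) = 6

6


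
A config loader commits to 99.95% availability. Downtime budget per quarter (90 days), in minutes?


Formula: allowed downtime = period * (100 - SLA) / 100
Period (quarter (90 days)) = 129600 minutes
Unavailability fraction = (100 - 99.95) / 100
Allowed downtime = 129600 * (100 - 99.95) / 100
Allowed downtime = 64.8 minutes

64.8 minutes


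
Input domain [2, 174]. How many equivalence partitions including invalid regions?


Valid range: [2, 174]
Class 1: x < 2 — invalid
Class 2: 2 ≤ x ≤ 174 — valid
Class 3: x > 174 — invalid
Total equivalence classes: 3

3 equivalence classes


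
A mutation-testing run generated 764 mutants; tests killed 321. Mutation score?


Mutation score = killed / total * 100
Mutation score = 321 / 764 * 100
Mutation score = 42.02%

42.02%


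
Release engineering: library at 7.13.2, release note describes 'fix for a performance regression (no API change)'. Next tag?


Current: 7.13.2
Change category: 'fix for a performance regression (no API change)' → patch bump
SemVer rule: patch bump → increment PATCH (MAJOR and MINOR unchanged)
New: 7.13.3

7.13.3


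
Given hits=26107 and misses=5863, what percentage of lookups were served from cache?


Formula: hit rate = hits / (hits + misses) * 100
hit rate = 26107 / (26107 + 5863) * 100
hit rate = 26107 / 31970 * 100
hit rate = 81.66%

81.66%


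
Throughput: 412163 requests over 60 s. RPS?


Formula: throughput = requests / seconds
throughput = 412163 / 60
throughput = 6869.38 requests/second

6869.38 requests/second


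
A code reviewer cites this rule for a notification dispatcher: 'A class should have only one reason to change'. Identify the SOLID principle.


This describes the Single Responsibility Principle (SRP)

Single Responsibility Principle (SRP)


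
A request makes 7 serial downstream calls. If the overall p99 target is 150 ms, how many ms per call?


Formula: per_stage = total_budget / stages
per_stage = 150 / 7
per_stage = 21.43 ms

21.43 ms


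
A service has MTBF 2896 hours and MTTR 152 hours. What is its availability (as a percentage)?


Availability = MTBF / (MTBF + MTTR)
Availability = 2896 / (2896 + 152)
Availability = 2896 / 3048
Availability = 95.0131%

95.0131%


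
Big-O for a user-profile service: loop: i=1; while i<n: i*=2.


Reasoning: i doubles each step so iterations are log2(n)
Complexity: O(log n)

O(log n)


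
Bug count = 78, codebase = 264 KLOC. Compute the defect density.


Defect density = defects / KLOC
Defect density = 78 / 264
Defect density = 0.295 defects/KLOC

0.295 defects/KLOC


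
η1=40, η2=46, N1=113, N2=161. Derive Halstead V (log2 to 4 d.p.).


Formula: V = N * log2(η), where N = N1 + N2 and η = η1 + η2
η = 40 + 46 = 86
N = 113 + 161 = 274
log2(86) ≈ 6.4263
V = 274 * 6.4263 = 1760.81

1760.81


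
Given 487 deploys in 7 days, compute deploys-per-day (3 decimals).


Formula: deployments per day = releases / days
= 487 / 7
= 69.571 deploys/day
(equivalently, 487.0 deploys/week)

69.571 deploys/day


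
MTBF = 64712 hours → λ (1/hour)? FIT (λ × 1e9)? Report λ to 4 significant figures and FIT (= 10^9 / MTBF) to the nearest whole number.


Formula: λ = 1 / MTBF; FIT = λ × 1e9 = 1e9 / MTBF
λ = 1 / 64712 ≈ 1.545e-05 failures/hour
FIT = 1e9 / 64712 ≈ 15453 failures per 1e9 hours (nearest whole number)

λ = 1.545e-05 /h, FIT = 15453


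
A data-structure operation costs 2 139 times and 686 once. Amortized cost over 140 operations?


Formula: Amortized cost = Total cost / Operations
Total cost = (139 * 2) + (1 * 686)
Total cost = 278 + 686 = 964
Amortized = 964 / 140 = 6.8857

6.8857


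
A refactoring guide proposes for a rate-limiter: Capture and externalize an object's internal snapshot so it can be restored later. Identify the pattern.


This matches the Memento pattern

Memento


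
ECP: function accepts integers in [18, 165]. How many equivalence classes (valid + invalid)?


Valid range: [18, 165]
Class 1: x < 18 — invalid
Class 2: 18 ≤ x ≤ 165 — valid
Class 3: x > 165 — invalid
Total equivalence classes: 3

3 equivalence classes


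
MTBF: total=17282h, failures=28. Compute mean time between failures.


Formula: MTBF = Total operating time / Number of failures
MTBF = 17282 / 28
MTBF = 617.21 hours

617.21 hours


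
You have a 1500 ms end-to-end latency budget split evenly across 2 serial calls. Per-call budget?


Formula: per_stage = total_budget / stages
per_stage = 1500 / 2
per_stage = 750.0 ms

750.0 ms


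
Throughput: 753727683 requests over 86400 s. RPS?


Formula: throughput = requests / seconds
throughput = 753727683 / 86400
throughput = 8723.7 requests/second

8723.7 requests/second


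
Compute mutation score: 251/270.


Mutation score = killed / total * 100
Mutation score = 251 / 270 * 100
Mutation score = 92.96%

92.96%


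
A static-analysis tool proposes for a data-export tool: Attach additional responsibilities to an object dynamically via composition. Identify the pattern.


This matches the Decorator pattern

Decorator


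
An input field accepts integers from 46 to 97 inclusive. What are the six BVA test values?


Range: [46, 97]
Boundaries: just below min, min, min+1, max-1, max, just above max
Values: [45, 46, 47, 96, 97, 98]

[45, 46, 47, 96, 97, 98]


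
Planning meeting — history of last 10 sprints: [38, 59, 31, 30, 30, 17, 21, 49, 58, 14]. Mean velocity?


Formula: Avg velocity = Total points / Number of sprints
Points: [38, 59, 31, 30, 30, 17, 21, 49, 58, 14]
Sum = 38 + 59 + 31 + 30 + 30 + 17 + 21 + 49 + 58 + 14 = 347
Avg velocity = 347 / 10 = 34.7 points/sprint

34.7 points/sprint


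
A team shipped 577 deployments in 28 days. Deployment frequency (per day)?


Formula: deployments per day = releases / days
= 577 / 28
= 20.607 deploys/day
(equivalently, 144.25 deploys/week)

20.607 deploys/day


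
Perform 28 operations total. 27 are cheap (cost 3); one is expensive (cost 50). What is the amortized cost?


Formula: Amortized cost = Total cost / Operations
Total cost = (27 * 3) + (1 * 50)
Total cost = 81 + 50 = 131
Amortized = 131 / 28 = 4.6786

4.6786


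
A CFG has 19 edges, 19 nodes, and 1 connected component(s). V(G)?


Formula: V(G) = E - N + 2P
V(G) = 19 - 19 + 2*1
V(G) = 0 + 2
V(G) = 2

2


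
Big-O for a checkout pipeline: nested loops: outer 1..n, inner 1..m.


Reasoning: product of independent bounds
Complexity: O(n*m)

O(n*m)


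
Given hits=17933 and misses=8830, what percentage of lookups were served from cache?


Formula: hit rate = hits / (hits + misses) * 100
hit rate = 17933 / (17933 + 8830) * 100
hit rate = 17933 / 26763 * 100
hit rate = 67.01%

67.01%


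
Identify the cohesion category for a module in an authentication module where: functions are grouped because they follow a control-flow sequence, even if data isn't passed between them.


Reasoning: Grouped by order of execution within a routine, not by data flow
Type: Procedural cohesion

Procedural cohesion


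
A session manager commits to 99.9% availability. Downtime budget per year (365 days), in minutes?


Formula: allowed downtime = period * (100 - SLA) / 100
Period (year (365 days)) = 525600 minutes
Unavailability fraction = (100 - 99.9) / 100
Allowed downtime = 525600 * (100 - 99.9) / 100
Allowed downtime = 525.6 minutes

525.6 minutes


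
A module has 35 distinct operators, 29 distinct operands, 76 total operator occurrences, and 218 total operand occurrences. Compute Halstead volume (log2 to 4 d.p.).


Formula: V = N * log2(η), where N = N1 + N2 and η = η1 + η2
η = 35 + 29 = 64
N = 76 + 218 = 294
log2(64) ≈ 6.0000
V = 294 * 6.0000 = 1764.00

1764.00


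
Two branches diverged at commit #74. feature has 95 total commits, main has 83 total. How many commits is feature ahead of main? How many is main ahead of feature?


Common ancestor: commit #74
feature commits after divergence: 95 - 74 = 21
main commits after divergence: 83 - 74 = 9
feature is 21 commits ahead of main
main is 9 commits ahead of feature

feature ahead: 21, main ahead: 9


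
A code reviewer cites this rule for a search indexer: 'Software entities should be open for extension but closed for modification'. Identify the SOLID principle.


This describes the Open/Closed Principle (OCP)

Open/Closed Principle (OCP)


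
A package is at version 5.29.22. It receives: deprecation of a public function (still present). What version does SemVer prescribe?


Current: 5.29.22
Change category: 'deprecation of a public function (still present)' → minor bump
SemVer rule: minor bump → increment MINOR, reset PATCH to 0 (MAJOR unchanged)
New: 5.30.0

5.30.0


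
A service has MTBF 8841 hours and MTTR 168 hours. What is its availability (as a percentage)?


Availability = MTBF / (MTBF + MTTR)
Availability = 8841 / (8841 + 168)
Availability = 8841 / 9009
Availability = 98.1352%

98.1352%


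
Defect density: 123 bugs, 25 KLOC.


Defect density = defects / KLOC
Defect density = 123 / 25
Defect density = 4.92 defects/KLOC

4.92 defects/KLOC


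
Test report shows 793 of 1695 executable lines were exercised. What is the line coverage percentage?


Coverage = covered / total * 100
Coverage = 793 / 1695 * 100
Coverage = 46.78%

46.78%


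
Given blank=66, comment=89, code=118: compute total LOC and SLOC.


Total LOC = blank + comment + code
Total LOC = 66 + 89 + 118 = 273
SLOC (source only) = code = 118

Total LOC: 273, SLOC: 118


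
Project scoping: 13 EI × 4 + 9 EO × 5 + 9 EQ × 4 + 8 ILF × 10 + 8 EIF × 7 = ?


UFP = EI*4 + EO*5 + EQ*4 + ILF*10 + EIF*7
UFP = 13*4 + 9*5 + 9*4 + 8*10 + 8*7
UFP = 52 + 45 + 36 + 80 + 56
UFP = 269

269


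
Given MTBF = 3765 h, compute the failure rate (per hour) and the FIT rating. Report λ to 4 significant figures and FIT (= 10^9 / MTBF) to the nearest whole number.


Formula: λ = 1 / MTBF; FIT = λ × 1e9 = 1e9 / MTBF
λ = 1 / 3765 ≈ 2.656e-04 failures/hour
FIT = 1e9 / 3765 ≈ 265604 failures per 1e9 hours (nearest whole number)

λ = 2.656e-04 /h, FIT = 265604


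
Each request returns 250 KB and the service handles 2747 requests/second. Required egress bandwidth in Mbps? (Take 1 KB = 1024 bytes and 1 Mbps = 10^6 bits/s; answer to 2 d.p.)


Formula: Mbps = payload_bytes * RPS * 8 / 1e6
Payload per request = 250 KB = 250 * 1024 = 256000 bytes
Total bytes/sec = 256000 * 2747 = 703232000
Total bits/sec = 703232000 * 8 = 5625856000
Mbps = 5625856000 / 1e6 = 5625.86

5625.86 Mbps


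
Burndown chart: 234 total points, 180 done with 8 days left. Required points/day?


Formula: Required rate = Remaining points / Days left
Remaining = 234 - 180 = 54 points
Required rate = 54 / 8 = 6.75 points/day

6.75 points/day


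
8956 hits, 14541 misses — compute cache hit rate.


Formula: hit rate = hits / (hits + misses) * 100
hit rate = 8956 / (8956 + 14541) * 100
hit rate = 8956 / 23497 * 100
hit rate = 38.12%

38.12%


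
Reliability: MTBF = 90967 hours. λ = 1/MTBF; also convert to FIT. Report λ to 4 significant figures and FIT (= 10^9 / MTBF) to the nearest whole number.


Formula: λ = 1 / MTBF; FIT = λ × 1e9 = 1e9 / MTBF
λ = 1 / 90967 ≈ 1.099e-05 failures/hour
FIT = 1e9 / 90967 ≈ 10993 failures per 1e9 hours (nearest whole number)

λ = 1.099e-05 /h, FIT = 10993


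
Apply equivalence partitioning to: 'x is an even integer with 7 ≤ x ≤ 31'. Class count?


Constraint: even integers in [7, 31]
Class 1: x < 7 — out-of-range invalid
Class 2: x in [7,31] but odd — wrong type invalid
Class 3: x in [7,31] and even — valid
Class 4: x > 31 — out-of-range invalid
Total equivalence classes: 4

4 equivalence classes


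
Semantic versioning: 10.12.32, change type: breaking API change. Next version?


Current: 10.12.32
Change category: 'breaking API change' → major bump
SemVer rule: major bump → increment MAJOR, reset MINOR and PATCH to 0
New: 11.0.0

11.0.0


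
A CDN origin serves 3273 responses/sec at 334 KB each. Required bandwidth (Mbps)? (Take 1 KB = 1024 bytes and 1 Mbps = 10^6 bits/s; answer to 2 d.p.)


Formula: Mbps = payload_bytes * RPS * 8 / 1e6
Payload per request = 334 KB = 334 * 1024 = 342016 bytes
Total bytes/sec = 342016 * 3273 = 1119418368
Total bits/sec = 1119418368 * 8 = 8955346944
Mbps = 8955346944 / 1e6 = 8955.35

8955.35 Mbps


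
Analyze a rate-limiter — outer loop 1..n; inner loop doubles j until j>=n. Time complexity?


Reasoning: linear outer times logarithmic inner
Complexity: O(n log n)

O(n log n)


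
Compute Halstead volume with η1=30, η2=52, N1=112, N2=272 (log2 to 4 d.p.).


Formula: V = N * log2(η), where N = N1 + N2 and η = η1 + η2
η = 30 + 52 = 82
N = 112 + 272 = 384
log2(82) ≈ 6.3576
V = 384 * 6.3576 = 2441.32

2441.32


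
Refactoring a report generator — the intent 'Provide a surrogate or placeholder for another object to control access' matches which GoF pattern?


This matches the Proxy pattern

Proxy


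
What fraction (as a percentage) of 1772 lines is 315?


Coverage = covered / total * 100
Coverage = 315 / 1772 * 100
Coverage = 17.78%

17.78%


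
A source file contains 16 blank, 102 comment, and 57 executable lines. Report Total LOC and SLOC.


Total LOC = blank + comment + code
Total LOC = 16 + 102 + 57 = 175
SLOC (source only) = code = 57

Total LOC: 175, SLOC: 57


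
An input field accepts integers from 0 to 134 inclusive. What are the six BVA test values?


Range: [0, 134]
Boundaries: just below min, min, min+1, max-1, max, just above max
Values: [-1, 0, 1, 133, 134, 135]

[-1, 0, 1, 133, 134, 135]


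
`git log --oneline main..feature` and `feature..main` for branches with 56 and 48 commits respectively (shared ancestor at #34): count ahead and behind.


Common ancestor: commit #34
feature commits after divergence: 56 - 34 = 22
main commits after divergence: 48 - 34 = 14
feature is 22 commits ahead of main
main is 14 commits ahead of feature

feature ahead: 22, main ahead: 14


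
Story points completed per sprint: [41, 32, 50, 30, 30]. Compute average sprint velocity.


Formula: Avg velocity = Total points / Number of sprints
Points: [41, 32, 50, 30, 30]
Sum = 41 + 32 + 50 + 30 + 30 = 183
Avg velocity = 183 / 5 = 36.6 points/sprint

36.6 points/sprint


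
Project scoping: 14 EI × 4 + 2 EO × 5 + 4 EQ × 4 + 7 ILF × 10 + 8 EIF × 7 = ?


UFP = EI*4 + EO*5 + EQ*4 + ILF*10 + EIF*7
UFP = 14*4 + 2*5 + 4*4 + 7*10 + 8*7
UFP = 56 + 10 + 16 + 70 + 56
UFP = 208

208


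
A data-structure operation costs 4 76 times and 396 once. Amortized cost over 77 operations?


Formula: Amortized cost = Total cost / Operations
Total cost = (76 * 4) + (1 * 396)
Total cost = 304 + 396 = 700
Amortized = 700 / 77 = 9.0909

9.0909


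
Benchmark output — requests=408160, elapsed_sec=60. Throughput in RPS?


Formula: throughput = requests / seconds
throughput = 408160 / 60
throughput = 6802.67 requests/second

6802.67 requests/second


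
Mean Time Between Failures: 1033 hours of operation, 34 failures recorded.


Formula: MTBF = Total operating time / Number of failures
MTBF = 1033 / 34
MTBF = 30.38 hours

30.38 hours


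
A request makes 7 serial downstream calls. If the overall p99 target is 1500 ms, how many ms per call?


Formula: per_stage = total_budget / stages
per_stage = 1500 / 7
per_stage = 214.29 ms

214.29 ms


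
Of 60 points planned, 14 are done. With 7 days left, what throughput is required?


Formula: Required rate = Remaining points / Days left
Remaining = 60 - 14 = 46 points
Required rate = 46 / 7 = 6.57 points/day

6.57 points/day


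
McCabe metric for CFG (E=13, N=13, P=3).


Formula: V(G) = E - N + 2P
V(G) = 13 - 13 + 2*3
V(G) = 0 + 6
V(G) = 6

6


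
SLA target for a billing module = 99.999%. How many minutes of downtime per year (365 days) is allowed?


Formula: allowed downtime = period * (100 - SLA) / 100
Period (year (365 days)) = 525600 minutes
Unavailability fraction = (100 - 99.999) / 100
Allowed downtime = 525600 * (100 - 99.999) / 100
Allowed downtime = 5.256 minutes

5.256 minutes


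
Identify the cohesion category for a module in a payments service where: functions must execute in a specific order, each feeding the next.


Reasoning: Output of one is input to next
Type: Sequential cohesion

Sequential cohesion


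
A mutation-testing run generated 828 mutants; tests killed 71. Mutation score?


Mutation score = killed / total * 100
Mutation score = 71 / 828 * 100
Mutation score = 8.57%

8.57%


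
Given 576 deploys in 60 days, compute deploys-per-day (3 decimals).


Formula: deployments per day = releases / days
= 576 / 60
= 9.6 deploys/day
(equivalently, 67.2 deploys/week)

9.6 deploys/day


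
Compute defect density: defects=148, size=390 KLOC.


Defect density = defects / KLOC
Defect density = 148 / 390
Defect density = 0.379 defects/KLOC

0.379 defects/KLOC


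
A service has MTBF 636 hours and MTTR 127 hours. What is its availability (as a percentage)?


Availability = MTBF / (MTBF + MTTR)
Availability = 636 / (636 + 127)
Availability = 636 / 763
Availability = 83.3552%

83.3552%


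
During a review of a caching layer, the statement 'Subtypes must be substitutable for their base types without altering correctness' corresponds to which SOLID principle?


This describes the Liskov Substitution Principle (LSP)

Liskov Substitution Principle (LSP)


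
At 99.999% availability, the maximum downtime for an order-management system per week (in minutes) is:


Formula: allowed downtime = period * (100 - SLA) / 100
Period (week) = 10080 minutes
Unavailability fraction = (100 - 99.999) / 100
Allowed downtime = 10080 * (100 - 99.999) / 100
Allowed downtime = 0.1008 minutes

0.1008 minutes


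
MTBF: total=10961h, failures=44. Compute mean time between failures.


Formula: MTBF = Total operating time / Number of failures
MTBF = 10961 / 44
MTBF = 249.11 hours

249.11 hours


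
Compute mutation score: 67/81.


Mutation score = killed / total * 100
Mutation score = 67 / 81 * 100
Mutation score = 82.72%

82.72%


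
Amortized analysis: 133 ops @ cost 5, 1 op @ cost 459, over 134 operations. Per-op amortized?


Formula: Amortized cost = Total cost / Operations
Total cost = (133 * 5) + (1 * 459)
Total cost = 665 + 459 = 1124
Amortized = 1124 / 134 = 8.3881

8.3881


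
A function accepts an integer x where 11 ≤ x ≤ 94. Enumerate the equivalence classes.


Valid range: [11, 94]
Class 1: x < 11 — invalid
Class 2: 11 ≤ x ≤ 94 — valid
Class 3: x > 94 — invalid
Total equivalence classes: 3

3 equivalence classes


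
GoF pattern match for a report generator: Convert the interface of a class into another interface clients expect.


This matches the Adapter pattern

Adapter


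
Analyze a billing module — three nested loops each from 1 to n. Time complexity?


Reasoning: three levels of nesting over n
Complexity: O(n^3)

O(n^3)


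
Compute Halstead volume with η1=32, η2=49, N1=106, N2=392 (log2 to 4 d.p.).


Formula: V = N * log2(η), where N = N1 + N2 and η = η1 + η2
η = 32 + 49 = 81
N = 106 + 392 = 498
log2(81) ≈ 6.3399
V = 498 * 6.3399 = 3157.27

3157.27


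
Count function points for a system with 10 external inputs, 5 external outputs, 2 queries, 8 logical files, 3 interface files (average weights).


UFP = EI*4 + EO*5 + EQ*4 + ILF*10 + EIF*7
UFP = 10*4 + 5*5 + 2*4 + 8*10 + 3*7
UFP = 40 + 25 + 8 + 80 + 21
UFP = 174

174


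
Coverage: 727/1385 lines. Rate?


Coverage = covered / total * 100
Coverage = 727 / 1385 * 100
Coverage = 52.49%

52.49%


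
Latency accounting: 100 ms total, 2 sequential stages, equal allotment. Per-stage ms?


Formula: per_stage = total_budget / stages
per_stage = 100 / 2
per_stage = 50.0 ms

50.0 ms


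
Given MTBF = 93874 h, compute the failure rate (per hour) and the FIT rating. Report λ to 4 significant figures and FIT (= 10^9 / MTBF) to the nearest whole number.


Formula: λ = 1 / MTBF; FIT = λ × 1e9 = 1e9 / MTBF
λ = 1 / 93874 ≈ 1.065e-05 failures/hour
FIT = 1e9 / 93874 ≈ 10653 failures per 1e9 hours (nearest whole number)

λ = 1.065e-05 /h, FIT = 10653


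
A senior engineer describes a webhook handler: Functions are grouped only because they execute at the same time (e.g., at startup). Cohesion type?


Reasoning: Related by timing only
Type: Temporal cohesion

Temporal cohesion


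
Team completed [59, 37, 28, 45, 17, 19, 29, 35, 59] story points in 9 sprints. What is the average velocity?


Formula: Avg velocity = Total points / Number of sprints
Points: [59, 37, 28, 45, 17, 19, 29, 35, 59]
Sum = 59 + 37 + 28 + 45 + 17 + 19 + 29 + 35 + 59 = 328
Avg velocity = 328 / 9 = 36.44 points/sprint

36.44 points/sprint


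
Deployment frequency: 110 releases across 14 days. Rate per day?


Formula: deployments per day = releases / days
= 110 / 14
= 7.857 deploys/day
(equivalently, 55.0 deploys/week)

7.857 deploys/day


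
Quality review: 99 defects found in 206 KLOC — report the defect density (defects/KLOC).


Defect density = defects / KLOC
Defect density = 99 / 206
Defect density = 0.481 defects/KLOC

0.481 defects/KLOC


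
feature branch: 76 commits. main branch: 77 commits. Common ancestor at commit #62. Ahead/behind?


Common ancestor: commit #62
feature commits after divergence: 76 - 62 = 14
main commits after divergence: 77 - 62 = 15
feature is 14 commits ahead of main
main is 15 commits ahead of feature

feature ahead: 14, main ahead: 15


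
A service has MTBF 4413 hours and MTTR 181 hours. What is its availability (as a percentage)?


Availability = MTBF / (MTBF + MTTR)
Availability = 4413 / (4413 + 181)
Availability = 4413 / 4594
Availability = 96.0601%

96.0601%


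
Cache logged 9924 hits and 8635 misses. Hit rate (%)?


Formula: hit rate = hits / (hits + misses) * 100
hit rate = 9924 / (9924 + 8635) * 100
hit rate = 9924 / 18559 * 100
hit rate = 53.47%

53.47%


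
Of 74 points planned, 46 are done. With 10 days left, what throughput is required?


Formula: Required rate = Remaining points / Days left
Remaining = 74 - 46 = 28 points
Required rate = 28 / 10 = 2.8 points/day

2.8 points/day


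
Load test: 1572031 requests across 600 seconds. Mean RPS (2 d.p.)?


Formula: throughput = requests / seconds
throughput = 1572031 / 600
throughput = 2620.05 requests/second

2620.05 requests/second


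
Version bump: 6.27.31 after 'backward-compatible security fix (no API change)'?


Current: 6.27.31
Change category: 'backward-compatible security fix (no API change)' → patch bump
SemVer rule: patch bump → increment PATCH (MAJOR and MINOR unchanged)
New: 6.27.32

6.27.32


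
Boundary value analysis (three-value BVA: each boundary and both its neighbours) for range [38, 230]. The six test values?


Range: [38, 230]
Boundaries: just below min, min, min+1, max-1, max, just above max
Values: [37, 38, 39, 229, 230, 231]

[37, 38, 39, 229, 230, 231]


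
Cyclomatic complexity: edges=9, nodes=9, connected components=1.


Formula: V(G) = E - N + 2P
V(G) = 9 - 9 + 2*1
V(G) = 0 + 2
V(G) = 2

2


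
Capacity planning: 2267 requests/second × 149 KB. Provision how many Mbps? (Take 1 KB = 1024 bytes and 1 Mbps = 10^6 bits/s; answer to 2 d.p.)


Formula: Mbps = payload_bytes * RPS * 8 / 1e6
Payload per request = 149 KB = 149 * 1024 = 152576 bytes
Total bytes/sec = 152576 * 2267 = 345889792
Total bits/sec = 345889792 * 8 = 2767118336
Mbps = 2767118336 / 1e6 = 2767.12

2767.12 Mbps


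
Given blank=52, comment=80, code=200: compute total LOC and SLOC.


Total LOC = blank + comment + code
Total LOC = 52 + 80 + 200 = 332
SLOC (source only) = code = 200

Total LOC: 332, SLOC: 200


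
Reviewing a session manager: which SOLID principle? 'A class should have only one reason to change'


This describes the Single Responsibility Principle (SRP)

Single Responsibility Principle (SRP)


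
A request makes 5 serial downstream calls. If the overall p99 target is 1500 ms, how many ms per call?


Formula: per_stage = total_budget / stages
per_stage = 1500 / 5
per_stage = 300.0 ms

300.0 ms


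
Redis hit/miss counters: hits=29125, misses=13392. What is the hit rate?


Formula: hit rate = hits / (hits + misses) * 100
hit rate = 29125 / (29125 + 13392) * 100
hit rate = 29125 / 42517 * 100
hit rate = 68.5%

68.5%


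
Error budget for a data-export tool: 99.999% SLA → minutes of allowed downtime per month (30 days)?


Formula: allowed downtime = period * (100 - SLA) / 100
Period (month (30 days)) = 43200 minutes
Unavailability fraction = (100 - 99.999) / 100
Allowed downtime = 43200 * (100 - 99.999) / 100
Allowed downtime = 0.432 minutes

0.432 minutes


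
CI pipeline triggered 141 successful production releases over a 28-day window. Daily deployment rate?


Formula: deployments per day = releases / days
= 141 / 28
= 5.036 deploys/day
(equivalently, 35.25 deploys/week)

5.036 deploys/day


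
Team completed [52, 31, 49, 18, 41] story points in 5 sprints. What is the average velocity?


Formula: Avg velocity = Total points / Number of sprints
Points: [52, 31, 49, 18, 41]
Sum = 52 + 31 + 49 + 18 + 41 = 191
Avg velocity = 191 / 5 = 38.2 points/sprint

38.2 points/sprint


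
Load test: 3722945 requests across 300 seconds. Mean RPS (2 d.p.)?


Formula: throughput = requests / seconds
throughput = 3722945 / 300
throughput = 12409.82 requests/second

12409.82 requests/second


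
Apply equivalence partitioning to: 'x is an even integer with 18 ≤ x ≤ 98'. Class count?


Constraint: even integers in [18, 98]
Class 1: x < 18 — out-of-range invalid
Class 2: x in [18,98] but odd — wrong type invalid
Class 3: x in [18,98] and even — valid
Class 4: x > 98 — out-of-range invalid
Total equivalence classes: 4

4 equivalence classes


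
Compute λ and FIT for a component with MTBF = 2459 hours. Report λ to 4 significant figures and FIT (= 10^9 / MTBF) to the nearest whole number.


Formula: λ = 1 / MTBF; FIT = λ × 1e9 = 1e9 / MTBF
λ = 1 / 2459 ≈ 4.067e-04 failures/hour
FIT = 1e9 / 2459 ≈ 406669 failures per 1e9 hours (nearest whole number)

λ = 4.067e-04 /h, FIT = 406669


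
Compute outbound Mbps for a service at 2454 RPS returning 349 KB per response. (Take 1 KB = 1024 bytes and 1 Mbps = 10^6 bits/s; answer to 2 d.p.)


Formula: Mbps = payload_bytes * RPS * 8 / 1e6
Payload per request = 349 KB = 349 * 1024 = 357376 bytes
Total bytes/sec = 357376 * 2454 = 877000704
Total bits/sec = 877000704 * 8 = 7016005632
Mbps = 7016005632 / 1e6 = 7016.01

7016.01 Mbps


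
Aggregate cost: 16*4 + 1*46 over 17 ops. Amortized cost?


Formula: Amortized cost = Total cost / Operations
Total cost = (16 * 4) + (1 * 46)
Total cost = 64 + 46 = 110
Amortized = 110 / 17 = 6.4706

6.4706


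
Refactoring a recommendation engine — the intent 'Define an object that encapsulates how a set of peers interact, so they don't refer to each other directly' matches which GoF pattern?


This matches the Mediator pattern

Mediator


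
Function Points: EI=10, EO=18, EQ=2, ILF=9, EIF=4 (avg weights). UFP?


UFP = EI*4 + EO*5 + EQ*4 + ILF*10 + EIF*7
UFP = 10*4 + 18*5 + 2*4 + 9*10 + 4*7
UFP = 40 + 90 + 8 + 90 + 28
UFP = 256

256


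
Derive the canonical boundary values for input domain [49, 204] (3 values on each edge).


Range: [49, 204]
Boundaries: just below min, min, min+1, max-1, max, just above max
Values: [48, 49, 50, 203, 204, 205]

[48, 49, 50, 203, 204, 205]


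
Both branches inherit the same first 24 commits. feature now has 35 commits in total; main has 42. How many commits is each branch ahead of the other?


Common ancestor: commit #24
feature commits after divergence: 35 - 24 = 11
main commits after divergence: 42 - 24 = 18
feature is 11 commits ahead of main
main is 18 commits ahead of feature

feature ahead: 11, main ahead: 18


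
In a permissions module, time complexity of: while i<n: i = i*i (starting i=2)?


Reasoning: squaring drives double-exponential growth; iterations ~ log log n
Complexity: O(log log n)

O(log log n)


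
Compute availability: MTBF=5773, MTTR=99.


Availability = MTBF / (MTBF + MTTR)
Availability = 5773 / (5773 + 99)
Availability = 5773 / 5872
Availability = 98.314%

98.314%


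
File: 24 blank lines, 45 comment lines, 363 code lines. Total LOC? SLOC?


Total LOC = blank + comment + code
Total LOC = 24 + 45 + 363 = 432
SLOC (source only) = code = 363

Total LOC: 432, SLOC: 363


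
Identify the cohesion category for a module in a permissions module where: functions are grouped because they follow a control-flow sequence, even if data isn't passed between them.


Reasoning: Grouped by order of execution within a routine, not by data flow
Type: Procedural cohesion

Procedural cohesion


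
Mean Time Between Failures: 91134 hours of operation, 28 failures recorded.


Formula: MTBF = Total operating time / Number of failures
MTBF = 91134 / 28
MTBF = 3254.79 hours

3254.79 hours


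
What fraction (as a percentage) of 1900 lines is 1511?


Coverage = covered / total * 100
Coverage = 1511 / 1900 * 100
Coverage = 79.53%

79.53%


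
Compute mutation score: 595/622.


Mutation score = killed / total * 100
Mutation score = 595 / 622 * 100
Mutation score = 95.66%

95.66%


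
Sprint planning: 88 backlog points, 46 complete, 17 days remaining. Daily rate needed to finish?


Formula: Required rate = Remaining points / Days left
Remaining = 88 - 46 = 42 points
Required rate = 42 / 17 = 2.47 points/day

2.47 points/day


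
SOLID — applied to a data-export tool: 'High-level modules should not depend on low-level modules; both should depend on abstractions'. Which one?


This describes the Dependency Inversion Principle (DIP)

Dependency Inversion Principle (DIP)


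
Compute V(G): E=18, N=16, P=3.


Formula: V(G) = E - N + 2P
V(G) = 18 - 16 + 2*3
V(G) = 2 + 6
V(G) = 8

8


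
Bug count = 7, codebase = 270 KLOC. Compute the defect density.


Defect density = defects / KLOC
Defect density = 7 / 270
Defect density = 0.026 defects/KLOC

0.026 defects/KLOC


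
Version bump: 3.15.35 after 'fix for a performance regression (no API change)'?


Current: 3.15.35
Change category: 'fix for a performance regression (no API change)' → patch bump
SemVer rule: patch bump → increment PATCH (MAJOR and MINOR unchanged)
New: 3.15.36

3.15.36


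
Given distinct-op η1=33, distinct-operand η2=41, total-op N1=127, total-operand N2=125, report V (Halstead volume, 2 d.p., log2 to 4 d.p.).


Formula: V = N * log2(η), where N = N1 + N2 and η = η1 + η2
η = 33 + 41 = 74
N = 127 + 125 = 252
log2(74) ≈ 6.2095
V = 252 * 6.2095 = 1564.79

1564.79


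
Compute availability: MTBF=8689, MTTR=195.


Availability = MTBF / (MTBF + MTTR)
Availability = 8689 / (8689 + 195)
Availability = 8689 / 8884
Availability = 97.805%

97.805%


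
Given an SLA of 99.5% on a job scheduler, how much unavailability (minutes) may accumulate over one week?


Formula: allowed downtime = period * (100 - SLA) / 100
Period (week) = 10080 minutes
Unavailability fraction = (100 - 99.5) / 100
Allowed downtime = 10080 * (100 - 99.5) / 100
Allowed downtime = 50.4 minutes

50.4 minutes


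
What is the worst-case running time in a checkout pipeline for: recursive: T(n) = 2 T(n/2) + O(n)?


Reasoning: master theorem case 2 (merge-sort recurrence)
Complexity: O(n log n)

O(n log n)


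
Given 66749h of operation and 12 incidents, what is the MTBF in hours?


Formula: MTBF = Total operating time / Number of failures
MTBF = 66749 / 12
MTBF = 5562.42 hours

5562.42 hours


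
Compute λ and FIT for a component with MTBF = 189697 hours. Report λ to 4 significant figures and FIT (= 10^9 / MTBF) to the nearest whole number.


Formula: λ = 1 / MTBF; FIT = λ × 1e9 = 1e9 / MTBF
λ = 1 / 189697 ≈ 5.272e-06 failures/hour
FIT = 1e9 / 189697 ≈ 5272 failures per 1e9 hours (nearest whole number)

λ = 5.272e-06 /h, FIT = 5272


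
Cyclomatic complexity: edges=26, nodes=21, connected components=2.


Formula: V(G) = E - N + 2P
V(G) = 26 - 21 + 2*2
V(G) = 5 + 4
V(G) = 9

9


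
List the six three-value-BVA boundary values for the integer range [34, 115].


Range: [34, 115]
Boundaries: just below min, min, min+1, max-1, max, just above max
Values: [33, 34, 35, 114, 115, 116]

[33, 34, 35, 114, 115, 116]


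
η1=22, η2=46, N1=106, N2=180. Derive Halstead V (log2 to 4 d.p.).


Formula: V = N * log2(η), where N = N1 + N2 and η = η1 + η2
η = 22 + 46 = 68
N = 106 + 180 = 286
log2(68) ≈ 6.0875
V = 286 * 6.0875 = 1741.03

1741.03


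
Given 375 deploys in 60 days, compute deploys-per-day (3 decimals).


Formula: deployments per day = releases / days
= 375 / 60
= 6.25 deploys/day
(equivalently, 43.75 deploys/week)

6.25 deploys/day


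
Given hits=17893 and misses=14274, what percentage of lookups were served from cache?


Formula: hit rate = hits / (hits + misses) * 100
hit rate = 17893 / (17893 + 14274) * 100
hit rate = 17893 / 32167 * 100
hit rate = 55.63%

55.63%


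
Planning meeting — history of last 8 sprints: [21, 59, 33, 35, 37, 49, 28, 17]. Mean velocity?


Formula: Avg velocity = Total points / Number of sprints
Points: [21, 59, 33, 35, 37, 49, 28, 17]
Sum = 21 + 59 + 33 + 35 + 37 + 49 + 28 + 17 = 279
Avg velocity = 279 / 8 = 34.88 points/sprint

34.88 points/sprint


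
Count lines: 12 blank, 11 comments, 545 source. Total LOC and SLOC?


Total LOC = blank + comment + code
Total LOC = 12 + 11 + 545 = 568
SLOC (source only) = code = 545

Total LOC: 568, SLOC: 545


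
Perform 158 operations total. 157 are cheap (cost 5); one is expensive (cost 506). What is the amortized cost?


Formula: Amortized cost = Total cost / Operations
Total cost = (157 * 5) + (1 * 506)
Total cost = 785 + 506 = 1291
Amortized = 1291 / 158 = 8.1709

8.1709


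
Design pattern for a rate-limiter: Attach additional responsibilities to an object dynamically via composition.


This matches the Decorator pattern

Decorator


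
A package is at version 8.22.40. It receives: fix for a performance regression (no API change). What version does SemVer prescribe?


Current: 8.22.40
Change category: 'fix for a performance regression (no API change)' → patch bump
SemVer rule: patch bump → increment PATCH (MAJOR and MINOR unchanged)
New: 8.22.41

8.22.41


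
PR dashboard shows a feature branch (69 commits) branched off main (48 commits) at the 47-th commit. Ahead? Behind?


Common ancestor: commit #47
feature commits after divergence: 69 - 47 = 22
main commits after divergence: 48 - 47 = 1
feature is 22 commits ahead of main
main is 1 commits ahead of feature

feature ahead: 22, main ahead: 1


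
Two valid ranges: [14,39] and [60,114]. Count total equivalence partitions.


Valid ranges: [14,39] and [60,114]
Class 1: x < 14 — invalid
Class 2: 14 ≤ x ≤ 39 — valid
Class 3: 39 < x < 60 — invalid (gap between ranges)
Class 4: 60 ≤ x ≤ 114 — valid
Class 5: x > 114 — invalid
Total equivalence classes: 5

5 equivalence classes


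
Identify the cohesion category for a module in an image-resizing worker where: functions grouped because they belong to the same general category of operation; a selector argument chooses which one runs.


Reasoning: Grouped by category of activity, not by data or sequence
Type: Logical cohesion

Logical cohesion


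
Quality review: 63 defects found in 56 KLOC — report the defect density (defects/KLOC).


Defect density = defects / KLOC
Defect density = 63 / 56
Defect density = 1.125 defects/KLOC

1.125 defects/KLOC
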